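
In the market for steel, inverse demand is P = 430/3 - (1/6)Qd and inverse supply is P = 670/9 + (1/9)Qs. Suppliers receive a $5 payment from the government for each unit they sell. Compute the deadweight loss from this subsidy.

Deadweight loss = $45

Pre-subsidy: 430/3 - (1/6)Q = 670/9 + (1/9)Q gives Q* = 248 and P* = 102.
With the subsidy, sellers receive Ps = Pb + 5 for each unit, where Pb is the price buyers pay.
On the curves, Pb = 430/3 - (1/6)Q and Ps = 670/9 + (1/9)Q; the wedge Ps − Pb = 5 gives 670/9 + (1/9)Q − (430/3 - (1/6)Q) = 5, so Q' = 266.
Then Pb = 430/3 − (1/6)·266 = 99 and Ps = 670/9 + (1/9)·266 = 104.
The subsidy expands output by 266 − 248 = 18 past the efficient level; on those units the gap between marginal cost and willingness to pay runs from 0 up to 5.
DWL = ½ × 5 × 18 = 45.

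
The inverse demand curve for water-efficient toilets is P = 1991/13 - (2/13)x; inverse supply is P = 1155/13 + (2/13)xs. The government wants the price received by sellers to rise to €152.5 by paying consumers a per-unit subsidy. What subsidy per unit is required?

At a seller price of 152.5, quantity supplied is -577.5 + 6.5·152.5 = 413.75.
Buyers absorb 413.75 only when they pay Pb = 1991/13 − (2/13)·413.75 = 89.5.
s = Ps − Pb = 152.5 − 89.5 = 63.

Required subsidy s = €63 per unit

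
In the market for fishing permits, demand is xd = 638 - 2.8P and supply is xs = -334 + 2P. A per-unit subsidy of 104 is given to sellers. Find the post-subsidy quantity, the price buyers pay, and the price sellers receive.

Pre-subsidy: 638 - 2.8P = -334 + 2P gives P* = 202.5, x* = 71.
With the subsidy, sellers receive Ps = Pb + 104 for each unit, where Pb is the price buyers pay.
Supply in terms of Pb becomes xs = -334 + 2(Pb + 104) = -126 + 2Pb. Setting this equal to demand: 638 - 2.8Pb = -126 + 2Pb, so Pb = 955/6.
Sellers receive Ps = 955/6 + 104 = 1579/6; x' = 638 − 2.8·(955/6) = 577/3.

x' = 577/3; buyers pay 955/6; sellers receive 1579/6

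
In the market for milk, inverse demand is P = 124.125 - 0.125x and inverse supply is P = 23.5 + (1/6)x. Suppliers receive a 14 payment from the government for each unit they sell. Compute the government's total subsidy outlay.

Pre-subsidy: 124.125 - 0.125x = 23.5 + (1/6)x gives x* = 345 and P* = 81.
With the subsidy, sellers receive Ps = Pb + 14 for each unit, where Pb is the price buyers pay.
On the curves, Pb = 124.125 - 0.125x and Ps = 23.5 + (1/6)x; the wedge Ps − Pb = 14 gives 23.5 + (1/6)x − (124.125 - 0.125x) = 14, so x' = 393.
Then Pb = 124.125 − 0.125·393 = 75 and Ps = 23.5 + (1/6)·393 = 89.
Government outlay = subsidy × quantity = 14 × 393 = 5502.

Government cost = 5502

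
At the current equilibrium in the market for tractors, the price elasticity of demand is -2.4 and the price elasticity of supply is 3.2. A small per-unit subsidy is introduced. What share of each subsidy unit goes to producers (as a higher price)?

Producer share = 3/7

For a small subsidy around the equilibrium, the benefit split depends on the relative slopes, which at a point are proportional to the elasticities.
Buyer share = εs/(εs + |εd|) = 3.2/(3.2 + 2.4) = 4/7; seller share = |εd|/(εs + |εd|) = 3/7.
So producers capture 3/7 of the subsidy.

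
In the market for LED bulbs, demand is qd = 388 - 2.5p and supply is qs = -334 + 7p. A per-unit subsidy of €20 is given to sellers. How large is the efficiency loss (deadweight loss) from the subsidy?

Pre-subsidy: 388 - 2.5p = -334 + 7p gives p* = 76, q* = 198.
With the subsidy, sellers receive ps = pb + 20 for each unit, where pb is the price buyers pay.
Supply in terms of pb becomes qs = -334 + 7(pb + 20) = -194 + 7pb. Setting this equal to demand: 388 - 2.5pb = -194 + 7pb, so pb = 1164/19.
Sellers receive ps = 1164/19 + 20 = 1544/19; q' = 388 − 2.5·(1164/19) = 4462/19.
The subsidy expands output by 4462/19 − 198 = 700/19 past the efficient level; on those units the gap between marginal cost and willingness to pay runs from 0 up to 20.
DWL = ½ × 20 × 700/19 = 7000/19.

Deadweight loss = 7000/19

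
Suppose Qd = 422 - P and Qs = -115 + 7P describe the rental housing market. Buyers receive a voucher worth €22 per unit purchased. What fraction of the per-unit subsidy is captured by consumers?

Pre-subsidy: 422 - P = -115 + 7P gives P* = 67.125, Q* = 354.875.
With the rebate, buyers effectively pay Pb = Ps − 22, where Ps is the price sellers receive.
Demand in terms of Ps becomes Qd = 422 − 1(Ps − 22) = 444 - Ps. Setting this equal to supply: 444 - Ps = -115 + 7Ps, so Ps = 69.875.
Buyers pay Pb = 69.875 − 22 = 47.875; Q' = -115 + 7·69.875 = 374.125.
Buyers' price falls by P* − Pb = 67.125 − 47.875 = 19.25; sellers' price rises by Ps − P* = 69.875 − 67.125 = 2.75.
So consumers capture 19.25/22 = 0.875 of each unit of subsidy.

Consumer share = 0.875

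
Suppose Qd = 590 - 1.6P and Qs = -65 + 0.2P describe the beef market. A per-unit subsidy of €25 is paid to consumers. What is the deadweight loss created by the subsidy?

Deadweight loss = 500/9

Pre-subsidy: 590 - 1.6P = -65 + 0.2P gives P* = 3275/9, Q* = 70/9.
With the rebate, buyers effectively pay Pb = Ps − 25, where Ps is the price sellers receive.
Demand in terms of Ps becomes Qd = 590 − 1.6(Ps − 25) = 630 - 1.6Ps. Setting this equal to supply: 630 - 1.6Ps = -65 + 0.2Ps, so Ps = 3475/9.
Buyers pay Pb = 3475/9 − 25 = 3250/9; Q' = -65 + 0.2·(3475/9) = 110/9.
The subsidy expands output by 110/9 − 70/9 = 40/9 past the efficient level; on those units the gap between marginal cost and willingness to pay runs from 0 up to 25.
DWL = ½ × 25 × 40/9 = 500/9.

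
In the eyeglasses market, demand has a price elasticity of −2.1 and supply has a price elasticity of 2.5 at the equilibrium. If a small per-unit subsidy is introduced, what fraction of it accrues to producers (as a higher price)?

Producer share = 21/46

For a small subsidy around the equilibrium, the benefit split depends on the relative slopes, which at a point are proportional to the elasticities.
Buyer share = εs/(εs + |εd|) = 2.5/(2.5 + 2.1) = 25/46; seller share = |εd|/(εs + |εd|) = 21/46.
So producers capture 21/46 of the subsidy.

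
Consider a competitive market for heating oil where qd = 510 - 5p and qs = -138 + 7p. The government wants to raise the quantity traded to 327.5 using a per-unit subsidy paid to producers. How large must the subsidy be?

At q = 327.5, invert demand for the buyer price: pb = (510 − 327.5)/5 = 36.5; invert supply for the seller price: ps = (327.5 − (-138))/7 = 66.5.
The subsidy must fill the gap: s = ps − pb = 66.5 − 36.5 = 30.

Required subsidy s = 30 per unit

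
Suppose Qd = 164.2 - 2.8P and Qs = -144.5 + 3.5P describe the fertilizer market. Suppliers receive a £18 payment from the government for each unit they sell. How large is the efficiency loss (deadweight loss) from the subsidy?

Deadweight loss = £252

Pre-subsidy: 164.2 - 2.8P = -144.5 + 3.5P gives P* = 49, Q* = 27.
With the subsidy, sellers receive Ps = Pb + 18 for each unit, where Pb is the price buyers pay.
Supply in terms of Pb becomes Qs = -144.5 + 3.5(Pb + 18) = -81.5 + 3.5Pb. Setting this equal to demand: 164.2 - 2.8Pb = -81.5 + 3.5Pb, so Pb = 39.
Sellers receive Ps = 39 + 18 = 57; Q' = 164.2 − 2.8·39 = 55.
The subsidy expands output by 55 − 27 = 28 past the efficient level; on those units the gap between marginal cost and willingness to pay runs from 0 up to 18.
DWL = ½ × 18 × 28 = 252.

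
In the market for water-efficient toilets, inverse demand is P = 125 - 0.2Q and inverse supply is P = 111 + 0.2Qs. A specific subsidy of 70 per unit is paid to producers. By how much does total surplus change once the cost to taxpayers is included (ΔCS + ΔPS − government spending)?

Pre-subsidy: 125 - 0.2Q = 111 + 0.2Q gives Q* = 35 and P* = 118.
With the subsidy, sellers receive Ps = Pb + 70 for each unit, where Pb is the price buyers pay.
On the curves, Pb = 125 - 0.2Q and Ps = 111 + 0.2Q; the wedge Ps − Pb = 70 gives 111 + 0.2Q − (125 - 0.2Q) = 70, so Q' = 210.
Then Pb = 125 − 0.2·210 = 83 and Ps = 111 + 0.2·210 = 153.
ΔCS = ½(35 + 210)(118 − 83) = 4287.5; ΔPS = ½(35 + 210)(153 − 118) = 4287.5.
Government spending = 70 × 210 = 14700.
Net change = 4287.5 + 4287.5 − 14700 = -6125. The loss equals the DWL triangle ½·70·175.

Net change in total surplus = -6125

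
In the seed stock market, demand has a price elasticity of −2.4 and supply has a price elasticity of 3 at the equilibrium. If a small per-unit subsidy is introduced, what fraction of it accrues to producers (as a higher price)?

Producer share = 4/9

For a small subsidy around the equilibrium, the benefit split depends on the relative slopes, which at a point are proportional to the elasticities.
Buyer share = εs/(εs + |εd|) = 3/(3 + 2.4) = 5/9; seller share = |εd|/(εs + |εd|) = 4/9.
So producers capture 4/9 of the subsidy.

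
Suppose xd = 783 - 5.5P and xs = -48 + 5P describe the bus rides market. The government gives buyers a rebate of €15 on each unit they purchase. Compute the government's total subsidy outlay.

Pre-subsidy: 783 - 5.5P = -48 + 5P gives P* = 554/7, x* = 2434/7.
With the rebate, buyers effectively pay Pb = Ps − 15, where Ps is the price sellers receive.
Demand in terms of Ps becomes xd = 783 − 5.5(Ps − 15) = 865.5 - 5.5Ps. Setting this equal to supply: 865.5 - 5.5Ps = -48 + 5Ps, so Ps = 87.
Buyers pay Pb = 87 − 15 = 72; x' = -48 + 5·87 = 387.
Government outlay = subsidy × quantity = 15 × 387 = 5805.

Government cost = €5805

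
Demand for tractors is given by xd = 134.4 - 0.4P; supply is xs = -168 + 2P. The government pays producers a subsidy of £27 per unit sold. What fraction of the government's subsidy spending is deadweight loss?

Pre-subsidy: 134.4 - 0.4P = -168 + 2P gives P* = 126, x* = 84.
With the subsidy, sellers receive Ps = Pb + 27 for each unit, where Pb is the price buyers pay.
Supply in terms of Pb becomes xs = -168 + 2(Pb + 27) = -114 + 2Pb. Setting this equal to demand: 134.4 - 0.4Pb = -114 + 2Pb, so Pb = 103.5.
Sellers receive Ps = 103.5 + 27 = 130.5; x' = 134.4 − 0.4·103.5 = 93.
ΔCS = ½(84 + 93)(126 − 103.5) = 1991.25; ΔPS = ½(84 + 93)(130.5 − 126) = 398.25.
Government spending = 27 × 93 = 2511.
DWL = ½ × 27 × (93 − 84) = 121.5; fraction = 121.5 / 2511 = 3/62.

DWL / government spending = 3/62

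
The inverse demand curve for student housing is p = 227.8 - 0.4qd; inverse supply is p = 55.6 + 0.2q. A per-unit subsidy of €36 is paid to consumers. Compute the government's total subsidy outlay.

Government cost = €12492

Pre-subsidy: 227.8 - 0.4q = 55.6 + 0.2q gives q* = 287 and p* = 113.
With the rebate, buyers effectively pay pb = ps − 36, where ps is the price sellers receive.
On the curves, pb = 227.8 - 0.4q and ps = 55.6 + 0.2q; the wedge ps − pb = 36 gives 55.6 + 0.2q − (227.8 - 0.4q) = 36, so q' = 347.
Then pb = 227.8 − 0.4·347 = 89 and ps = 55.6 + 0.2·347 = 125.
Government outlay = subsidy × quantity = 36 × 347 = 12492.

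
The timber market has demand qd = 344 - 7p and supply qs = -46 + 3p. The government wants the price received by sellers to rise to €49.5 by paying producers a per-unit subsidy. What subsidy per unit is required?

At a seller price of 49.5, quantity supplied is -46 + 3·49.5 = 102.5.
Buyers absorb 102.5 only when they pay pb with 344 − 7·pb = 102.5, i.e. pb = 34.5.
s = ps − pb = 49.5 − 34.5 = 15.

Required subsidy s = €15 per unit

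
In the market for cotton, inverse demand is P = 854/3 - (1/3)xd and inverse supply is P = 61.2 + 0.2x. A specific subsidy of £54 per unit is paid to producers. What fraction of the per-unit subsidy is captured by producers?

Producer share = 0.375

Pre-subsidy: 854/3 - (1/3)x = 61.2 + 0.2x gives x* = 419 and P* = 145.
With the subsidy, sellers receive Ps = Pb + 54 for each unit, where Pb is the price buyers pay.
On the curves, Pb = 854/3 - (1/3)x and Ps = 61.2 + 0.2x; the wedge Ps − Pb = 54 gives 61.2 + 0.2x − (854/3 - (1/3)x) = 54, so x' = 520.25.
Then Pb = 854/3 − (1/3)·520.25 = 111.25 and Ps = 61.2 + 0.2·520.25 = 165.25.
Buyers' price falls by P* − Pb = 145 − 111.25 = 33.75; sellers' price rises by Ps − P* = 165.25 − 145 = 20.25.
So producers capture 20.25/54 = 0.375 of each unit of subsidy.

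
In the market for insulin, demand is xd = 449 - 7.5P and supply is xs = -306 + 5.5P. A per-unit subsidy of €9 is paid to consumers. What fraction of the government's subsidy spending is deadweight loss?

Pre-subsidy: 449 - 7.5P = -306 + 5.5P gives P* = 755/13, x* = 349/26.
With the rebate, buyers effectively pay Pb = Ps − 9, where Ps is the price sellers receive.
Demand in terms of Ps becomes xd = 449 − 7.5(Ps − 9) = 516.5 - 7.5Ps. Setting this equal to supply: 516.5 - 7.5Ps = -306 + 5.5Ps, so Ps = 1645/26.
Buyers pay Pb = 1645/26 − 9 = 1411/26; x' = -306 + 5.5·(1645/26) = 2183/52.
ΔCS = ½(349/26 + 2183/52)(755/13 − 1411/26) = 285219/2704; ΔPS = ½(349/26 + 2183/52)(1645/26 − 755/13) = 388935/2704.
Government spending = 9 × 2183/52 = 19647/52.
DWL = ½ × 9 × (2183/52 − 349/26) = 13365/104; fraction = (13365/104) / (19647/52) = 1485/4366.

DWL / government spending = 1485/4366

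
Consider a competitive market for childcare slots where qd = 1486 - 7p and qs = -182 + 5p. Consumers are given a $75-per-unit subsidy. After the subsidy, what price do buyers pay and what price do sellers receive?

Buyers pay $107.75; sellers receive $182.75

Pre-subsidy: 1486 - 7p = -182 + 5p gives p* = 139, q* = 513.
With the rebate, buyers effectively pay pb = ps − 75, where ps is the price sellers receive.
Demand in terms of ps becomes qd = 1486 − 7(ps − 75) = 2011 - 7ps. Setting this equal to supply: 2011 - 7ps = -182 + 5ps, so ps = 182.75.
Buyers pay pb = 182.75 − 75 = 107.75; q' = -182 + 5·182.75 = 731.75.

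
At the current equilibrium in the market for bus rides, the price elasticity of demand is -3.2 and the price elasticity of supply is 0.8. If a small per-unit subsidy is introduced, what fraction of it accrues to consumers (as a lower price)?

Consumer share = 0.2

For a small subsidy around the equilibrium, the benefit split depends on the relative slopes, which at a point are proportional to the elasticities.
Buyer share = εs/(εs + |εd|) = 0.8/(0.8 + 3.2) = 0.2; seller share = |εd|/(εs + |εd|) = 0.8.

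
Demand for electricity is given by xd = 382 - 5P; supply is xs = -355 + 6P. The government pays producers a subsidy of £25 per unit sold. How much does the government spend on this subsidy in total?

Government cost = 31675/11

Pre-subsidy: 382 - 5P = -355 + 6P gives P* = 67, x* = 47.
With the subsidy, sellers receive Ps = Pb + 25 for each unit, where Pb is the price buyers pay.
Supply in terms of Pb becomes xs = -355 + 6(Pb + 25) = -205 + 6Pb. Setting this equal to demand: 382 - 5Pb = -205 + 6Pb, so Pb = 587/11.
Sellers receive Ps = 587/11 + 25 = 862/11; x' = 382 − 5·(587/11) = 1267/11.
Government outlay = subsidy × quantity = 25 × 1267/11 = 31675/11.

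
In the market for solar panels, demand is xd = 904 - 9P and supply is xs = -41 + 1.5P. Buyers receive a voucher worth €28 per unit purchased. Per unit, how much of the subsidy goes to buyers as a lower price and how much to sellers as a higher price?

Buyers gain €4 per unit; sellers gain €24 per unit

Pre-subsidy: 904 - 9P = -41 + 1.5P gives P* = 90, x* = 94.
With the rebate, buyers effectively pay Pb = Ps − 28, where Ps is the price sellers receive.
Demand in terms of Ps becomes xd = 904 − 9(Ps − 28) = 1156 - 9Ps. Setting this equal to supply: 1156 - 9Ps = -41 + 1.5Ps, so Ps = 114.
Buyers pay Pb = 114 − 28 = 86; x' = -41 + 1.5·114 = 130.
Buyers' price falls by P* − Pb = 90 − 86 = 4; sellers' price rises by Ps − P* = 114 − 90 = 24.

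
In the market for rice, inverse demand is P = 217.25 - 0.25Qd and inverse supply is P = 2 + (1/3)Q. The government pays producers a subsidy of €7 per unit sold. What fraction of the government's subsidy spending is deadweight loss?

DWL / government spending = 2/127

Pre-subsidy: 217.25 - 0.25Q = 2 + (1/3)Q gives Q* = 369 and P* = 125.
With the subsidy, sellers receive Ps = Pb + 7 for each unit, where Pb is the price buyers pay.
On the curves, Pb = 217.25 - 0.25Q and Ps = 2 + (1/3)Q; the wedge Ps − Pb = 7 gives 2 + (1/3)Q − (217.25 - 0.25Q) = 7, so Q' = 381.
Then Pb = 217.25 − 0.25·381 = 122 and Ps = 2 + (1/3)·381 = 129.
ΔCS = ½(369 + 381)(125 − 122) = 1125; ΔPS = ½(369 + 381)(129 − 125) = 1500.
Government spending = 7 × 381 = 2667.
DWL = ½ × 7 × (381 − 369) = 42; fraction = 42 / 2667 = 2/127.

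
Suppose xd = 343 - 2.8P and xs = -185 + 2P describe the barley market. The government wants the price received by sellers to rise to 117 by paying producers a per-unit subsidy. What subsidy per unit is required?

Required subsidy s = 12 per unit

At a seller price of 117, quantity supplied is -185 + 2·117 = 49.
Buyers absorb 49 only when they pay Pb with 343 − 2.8·Pb = 49, i.e. Pb = 105.
s = Ps − Pb = 117 − 105 = 12.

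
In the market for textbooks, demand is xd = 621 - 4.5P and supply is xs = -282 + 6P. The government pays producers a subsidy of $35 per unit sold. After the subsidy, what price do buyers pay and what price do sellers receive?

Pre-subsidy: 621 - 4.5P = -282 + 6P gives P* = 86, x* = 234.
With the subsidy, sellers receive Ps = Pb + 35 for each unit, where Pb is the price buyers pay.
Supply in terms of Pb becomes xs = -282 + 6(Pb + 35) = -72 + 6Pb. Setting this equal to demand: 621 - 4.5Pb = -72 + 6Pb, so Pb = 66.
Sellers receive Ps = 66 + 35 = 101; x' = 621 − 4.5·66 = 324.

Buyers pay $66; sellers receive $101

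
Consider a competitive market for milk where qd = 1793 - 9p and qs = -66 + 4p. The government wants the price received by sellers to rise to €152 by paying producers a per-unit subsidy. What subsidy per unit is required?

Required subsidy s = €13 per unit

At a seller price of 152, quantity supplied is -66 + 4·152 = 542.
Buyers absorb 542 only when they pay pb with 1793 − 9·pb = 542, i.e. pb = 139.
s = ps − pb = 152 − 139 = 13.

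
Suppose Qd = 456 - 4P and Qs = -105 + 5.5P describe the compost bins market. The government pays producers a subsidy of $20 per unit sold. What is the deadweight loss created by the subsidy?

Pre-subsidy: 456 - 4P = -105 + 5.5P gives P* = 1122/19, Q* = 4176/19.
With the subsidy, sellers receive Ps = Pb + 20 for each unit, where Pb is the price buyers pay.
Supply in terms of Pb becomes Qs = -105 + 5.5(Pb + 20) = 5 + 5.5Pb. Setting this equal to demand: 456 - 4Pb = 5 + 5.5Pb, so Pb = 902/19.
Sellers receive Ps = 902/19 + 20 = 1282/19; Q' = 456 − 4·(902/19) = 5056/19.
The subsidy expands output by 5056/19 − 4176/19 = 880/19 past the efficient level; on those units the gap between marginal cost and willingness to pay runs from 0 up to 20.
DWL = ½ × 20 × 880/19 = 8800/19.

Deadweight loss = 8800/19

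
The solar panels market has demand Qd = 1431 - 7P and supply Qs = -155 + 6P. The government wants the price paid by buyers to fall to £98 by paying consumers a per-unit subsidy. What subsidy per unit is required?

Required subsidy s = £52 per unit

At a buyer price of 98, quantity demanded is 1431 − 7·98 = 745.
Sellers supply 745 only when they receive Ps with -155 + 6·Ps = 745, i.e. Ps = 150.
s = Ps − Pb = 150 − 98 = 52.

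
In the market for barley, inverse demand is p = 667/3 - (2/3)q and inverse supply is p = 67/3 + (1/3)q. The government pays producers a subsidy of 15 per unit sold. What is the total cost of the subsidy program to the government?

Government cost = 3225

Pre-subsidy: 667/3 - (2/3)q = 67/3 + (1/3)q gives q* = 200 and p* = 89.
With the subsidy, sellers receive ps = pb + 15 for each unit, where pb is the price buyers pay.
On the curves, pb = 667/3 - (2/3)q and ps = 67/3 + (1/3)q; the wedge ps − pb = 15 gives 67/3 + (1/3)q − (667/3 - (2/3)q) = 15, so q' = 215.
Then pb = 667/3 − (2/3)·215 = 79 and ps = 67/3 + (1/3)·215 = 94.
Government outlay = subsidy × quantity = 15 × 215 = 3225.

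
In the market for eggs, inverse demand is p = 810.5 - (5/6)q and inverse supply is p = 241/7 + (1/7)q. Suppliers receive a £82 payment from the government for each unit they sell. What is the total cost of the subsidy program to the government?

Pre-subsidy: 810.5 - (5/6)q = 241/7 + (1/7)q gives q* = 795 and p* = 148.
With the subsidy, sellers receive ps = pb + 82 for each unit, where pb is the price buyers pay.
On the curves, pb = 810.5 - (5/6)q and ps = 241/7 + (1/7)q; the wedge ps − pb = 82 gives 241/7 + (1/7)q − (810.5 - (5/6)q) = 82, so q' = 879.
Then pb = 810.5 − (5/6)·879 = 78 and ps = 241/7 + (1/7)·879 = 160.
Government outlay = subsidy × quantity = 82 × 879 = 72078.

Government cost = £72078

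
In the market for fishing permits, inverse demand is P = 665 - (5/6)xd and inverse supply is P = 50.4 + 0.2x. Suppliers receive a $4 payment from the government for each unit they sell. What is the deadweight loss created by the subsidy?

Pre-subsidy: 665 - (5/6)x = 50.4 + 0.2x gives x* = 18438/31 and P* = 5250/31.
With the subsidy, sellers receive Ps = Pb + 4 for each unit, where Pb is the price buyers pay.
On the curves, Pb = 665 - (5/6)x and Ps = 50.4 + 0.2x; the wedge Ps − Pb = 4 gives 50.4 + 0.2x − (665 - (5/6)x) = 4, so x' = 18558/31.
Then Pb = 665 − (5/6)·(18558/31) = 5150/31 and Ps = 50.4 + 0.2·(18558/31) = 5274/31.
The subsidy expands output by 18558/31 − 18438/31 = 120/31 past the efficient level; on those units the gap between marginal cost and willingness to pay runs from 0 up to 4.
DWL = ½ × 4 × 120/31 = 240/31.

Deadweight loss = 240/31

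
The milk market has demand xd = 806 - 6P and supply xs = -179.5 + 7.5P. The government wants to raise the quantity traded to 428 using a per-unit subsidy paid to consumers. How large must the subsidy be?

Required subsidy s = 18 per unit

At x = 428, invert demand for the buyer price: Pb = (806 − 428)/6 = 63; invert supply for the seller price: Ps = (428 − (-179.5))/7.5 = 81.
The subsidy must fill the gap: s = Ps − Pb = 81 − 63 = 18.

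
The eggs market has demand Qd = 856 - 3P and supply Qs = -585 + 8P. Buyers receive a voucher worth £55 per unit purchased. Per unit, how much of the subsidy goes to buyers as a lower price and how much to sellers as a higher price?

Pre-subsidy: 856 - 3P = -585 + 8P gives P* = 131, Q* = 463.
With the rebate, buyers effectively pay Pb = Ps − 55, where Ps is the price sellers receive.
Demand in terms of Ps becomes Qd = 856 − 3(Ps − 55) = 1021 - 3Ps. Setting this equal to supply: 1021 - 3Ps = -585 + 8Ps, so Ps = 146.
Buyers pay Pb = 146 − 55 = 91; Q' = -585 + 8·146 = 583.
Buyers' price falls by P* − Pb = 131 − 91 = 40; sellers' price rises by Ps − P* = 146 − 131 = 15.

Buyers gain £40 per unit; sellers gain £15 per unit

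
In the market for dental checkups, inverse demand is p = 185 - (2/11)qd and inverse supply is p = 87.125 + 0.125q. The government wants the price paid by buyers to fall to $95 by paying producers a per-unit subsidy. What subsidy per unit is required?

Required subsidy s = $54 per unit

At a buyer price of 95, quantity demanded is 1017.5 − 5.5·95 = 495.
Sellers supply 495 only when they receive ps = 87.125 + 0.125·495 = 149.
s = ps − pb = 149 − 95 = 54.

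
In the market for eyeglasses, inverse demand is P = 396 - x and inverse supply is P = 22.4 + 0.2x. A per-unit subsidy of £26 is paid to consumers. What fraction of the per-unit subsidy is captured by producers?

Pre-subsidy: 396 - x = 22.4 + 0.2x gives x* = 934/3 and P* = 254/3.
With the rebate, buyers effectively pay Pb = Ps − 26, where Ps is the price sellers receive.
On the curves, Pb = 396 - x and Ps = 22.4 + 0.2x; the wedge Ps − Pb = 26 gives 22.4 + 0.2x − (396 - x) = 26, so x' = 333.
Then Pb = 396 − 1·333 = 63 and Ps = 22.4 + 0.2·333 = 89.
Buyers' price falls by P* − Pb = 254/3 − 63 = 65/3; sellers' price rises by Ps − P* = 89 − 254/3 = 13/3.
So producers capture (13/3)/26 = 1/6 of each unit of subsidy.

Producer share = 1/6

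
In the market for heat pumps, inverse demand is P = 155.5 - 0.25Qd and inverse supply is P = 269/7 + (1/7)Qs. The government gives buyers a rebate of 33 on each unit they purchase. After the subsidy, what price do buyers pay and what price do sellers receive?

Pre-subsidy: 155.5 - 0.25Q = 269/7 + (1/7)Q gives Q* = 298 and P* = 81.
With the rebate, buyers effectively pay Pb = Ps − 33, where Ps is the price sellers receive.
On the curves, Pb = 155.5 - 0.25Q and Ps = 269/7 + (1/7)Q; the wedge Ps − Pb = 33 gives 269/7 + (1/7)Q − (155.5 - 0.25Q) = 33, so Q' = 382.
Then Pb = 155.5 − 0.25·382 = 60 and Ps = 269/7 + (1/7)·382 = 93.

Buyers pay 60; sellers receive 93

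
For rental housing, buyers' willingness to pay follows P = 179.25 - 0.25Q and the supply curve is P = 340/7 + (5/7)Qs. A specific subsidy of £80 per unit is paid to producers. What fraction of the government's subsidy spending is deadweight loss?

Pre-subsidy: 179.25 - 0.25Q = 340/7 + (5/7)Q gives Q* = 3659/27 and P* = 3925/27.
With the subsidy, sellers receive Ps = Pb + 80 for each unit, where Pb is the price buyers pay.
On the curves, Pb = 179.25 - 0.25Q and Ps = 340/7 + (5/7)Q; the wedge Ps − Pb = 80 gives 340/7 + (5/7)Q − (179.25 - 0.25Q) = 80, so Q' = 5899/27.
Then Pb = 179.25 − 0.25·(5899/27) = 3365/27 and Ps = 340/7 + (5/7)·(5899/27) = 5525/27.
ΔCS = ½(3659/27 + 5899/27)(3925/27 − 3365/27) = 33040/9; ΔPS = ½(3659/27 + 5899/27)(5525/27 − 3925/27) = 94400/9.
Government spending = 80 × 5899/27 = 471920/27.
DWL = ½ × 80 × (5899/27 − 3659/27) = 89600/27; fraction = (89600/27) / (471920/27) = 1120/5899.

DWL / government spending = 1120/5899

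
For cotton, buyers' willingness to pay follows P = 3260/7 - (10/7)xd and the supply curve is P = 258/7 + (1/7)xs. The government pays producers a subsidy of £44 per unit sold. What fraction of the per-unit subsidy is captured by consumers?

Consumer share = 10/11

Pre-subsidy: 3260/7 - (10/7)x = 258/7 + (1/7)x gives x* = 3002/11 and P* = 5840/77.
With the subsidy, sellers receive Ps = Pb + 44 for each unit, where Pb is the price buyers pay.
On the curves, Pb = 3260/7 - (10/7)x and Ps = 258/7 + (1/7)x; the wedge Ps − Pb = 44 gives 258/7 + (1/7)x − (3260/7 - (10/7)x) = 44, so x' = 3310/11.
Then Pb = 3260/7 − (10/7)·(3310/11) = 2760/77 and Ps = 258/7 + (1/7)·(3310/11) = 6148/77.
Buyers' price falls by P* − Pb = 5840/77 − 2760/77 = 40; sellers' price rises by Ps − P* = 6148/77 − 5840/77 = 4.
So consumers capture 40/44 = 10/11 of each unit of subsidy.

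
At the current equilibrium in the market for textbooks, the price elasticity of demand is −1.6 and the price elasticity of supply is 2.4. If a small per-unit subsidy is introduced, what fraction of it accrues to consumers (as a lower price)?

For a small subsidy around the equilibrium, the benefit split depends on the relative slopes, which at a point are proportional to the elasticities.
Buyer share = εs/(εs + |εd|) = 2.4/(2.4 + 1.6) = 0.6; seller share = |εd|/(εs + |εd|) = 0.4.

Consumer share = 0.6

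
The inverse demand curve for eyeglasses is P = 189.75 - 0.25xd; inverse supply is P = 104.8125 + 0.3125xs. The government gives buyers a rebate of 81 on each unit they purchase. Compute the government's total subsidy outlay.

Government cost = 23895

Pre-subsidy: 189.75 - 0.25x = 104.8125 + 0.3125x gives x* = 151 and P* = 152.
With the rebate, buyers effectively pay Pb = Ps − 81, where Ps is the price sellers receive.
On the curves, Pb = 189.75 - 0.25x and Ps = 104.8125 + 0.3125x; the wedge Ps − Pb = 81 gives 104.8125 + 0.3125x − (189.75 - 0.25x) = 81, so x' = 295.
Then Pb = 189.75 − 0.25·295 = 116 and Ps = 104.8125 + 0.3125·295 = 197.
Government outlay = subsidy × quantity = 81 × 295 = 23895.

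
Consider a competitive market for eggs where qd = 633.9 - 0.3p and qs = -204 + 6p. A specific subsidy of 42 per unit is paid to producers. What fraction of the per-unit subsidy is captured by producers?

Producer share = 1/21

Pre-subsidy: 633.9 - 0.3p = -204 + 6p gives p* = 133, q* = 594.
With the subsidy, sellers receive ps = pb + 42 for each unit, where pb is the price buyers pay.
Supply in terms of pb becomes qs = -204 + 6(pb + 42) = 48 + 6pb. Setting this equal to demand: 633.9 - 0.3pb = 48 + 6pb, so pb = 93.
Sellers receive ps = 93 + 42 = 135; q' = 633.9 − 0.3·93 = 606.
Buyers' price falls by p* − pb = 133 − 93 = 40; sellers' price rises by ps − p* = 135 − 133 = 2.
So producers capture 2/42 = 1/21 of each unit of subsidy.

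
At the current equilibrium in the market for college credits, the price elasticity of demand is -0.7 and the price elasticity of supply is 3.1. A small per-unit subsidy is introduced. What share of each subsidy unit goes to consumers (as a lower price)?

Consumer share = 31/38

For a small subsidy around the equilibrium, the benefit split depends on the relative slopes, which at a point are proportional to the elasticities.
Buyer share = εs/(εs + |εd|) = 3.1/(3.1 + 0.7) = 31/38; seller share = |εd|/(εs + |εd|) = 7/38.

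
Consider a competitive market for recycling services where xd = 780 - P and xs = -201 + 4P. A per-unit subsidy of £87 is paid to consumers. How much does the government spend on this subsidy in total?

Government cost = £56845.8

Pre-subsidy: 780 - P = -201 + 4P gives P* = 196.2, x* = 583.8.
With the rebate, buyers effectively pay Pb = Ps − 87, where Ps is the price sellers receive.
Demand in terms of Ps becomes xd = 780 − 1(Ps − 87) = 867 - Ps. Setting this equal to supply: 867 - Ps = -201 + 4Ps, so Ps = 213.6.
Buyers pay Pb = 213.6 − 87 = 126.6; x' = -201 + 4·213.6 = 653.4.
Government outlay = subsidy × quantity = 87 × 653.4 = 56845.8.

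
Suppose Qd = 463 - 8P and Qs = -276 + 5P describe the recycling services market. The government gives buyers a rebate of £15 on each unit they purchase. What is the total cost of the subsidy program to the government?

Government cost = 10605/13

Pre-subsidy: 463 - 8P = -276 + 5P gives P* = 739/13, Q* = 107/13.
With the rebate, buyers effectively pay Pb = Ps − 15, where Ps is the price sellers receive.
Demand in terms of Ps becomes Qd = 463 − 8(Ps − 15) = 583 - 8Ps. Setting this equal to supply: 583 - 8Ps = -276 + 5Ps, so Ps = 859/13.
Buyers pay Pb = 859/13 − 15 = 664/13; Q' = -276 + 5·(859/13) = 707/13.
Government outlay = subsidy × quantity = 15 × 707/13 = 10605/13.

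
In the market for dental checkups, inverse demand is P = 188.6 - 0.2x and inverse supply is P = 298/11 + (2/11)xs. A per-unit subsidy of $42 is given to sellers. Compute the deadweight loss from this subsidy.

Pre-subsidy: 188.6 - 0.2x = 298/11 + (2/11)x gives x* = 423 and P* = 104.
With the subsidy, sellers receive Ps = Pb + 42 for each unit, where Pb is the price buyers pay.
On the curves, Pb = 188.6 - 0.2x and Ps = 298/11 + (2/11)x; the wedge Ps − Pb = 42 gives 298/11 + (2/11)x − (188.6 - 0.2x) = 42, so x' = 533.
Then Pb = 188.6 − 0.2·533 = 82 and Ps = 298/11 + (2/11)·533 = 124.
The subsidy expands output by 533 − 423 = 110 past the efficient level; on those units the gap between marginal cost and willingness to pay runs from 0 up to 42.
DWL = ½ × 42 × 110 = 2310.

Deadweight loss = $2310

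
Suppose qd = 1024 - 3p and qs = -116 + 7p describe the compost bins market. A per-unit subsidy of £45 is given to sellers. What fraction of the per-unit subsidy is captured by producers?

Producer share = 0.3

Pre-subsidy: 1024 - 3p = -116 + 7p gives p* = 114, q* = 682.
With the subsidy, sellers receive ps = pb + 45 for each unit, where pb is the price buyers pay.
Supply in terms of pb becomes qs = -116 + 7(pb + 45) = 199 + 7pb. Setting this equal to demand: 1024 - 3pb = 199 + 7pb, so pb = 82.5.
Sellers receive ps = 82.5 + 45 = 127.5; q' = 1024 − 3·82.5 = 776.5.
Buyers' price falls by p* − pb = 114 − 82.5 = 31.5; sellers' price rises by ps − p* = 127.5 − 114 = 13.5.
So producers capture 13.5/45 = 0.3 of each unit of subsidy.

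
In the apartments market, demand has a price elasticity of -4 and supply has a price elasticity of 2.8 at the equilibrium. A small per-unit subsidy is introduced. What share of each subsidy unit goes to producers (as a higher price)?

For a small subsidy around the equilibrium, the benefit split depends on the relative slopes, which at a point are proportional to the elasticities.
Buyer share = εs/(εs + |εd|) = 2.8/(2.8 + 4) = 7/17; seller share = |εd|/(εs + |εd|) = 10/17.
So producers capture 10/17 of the subsidy.

Producer share = 10/17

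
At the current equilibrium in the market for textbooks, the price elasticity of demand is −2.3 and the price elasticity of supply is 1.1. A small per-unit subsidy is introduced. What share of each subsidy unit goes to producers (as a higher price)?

For a small subsidy around the equilibrium, the benefit split depends on the relative slopes, which at a point are proportional to the elasticities.
Buyer share = εs/(εs + |εd|) = 1.1/(1.1 + 2.3) = 11/34; seller share = |εd|/(εs + |εd|) = 23/34.
So producers capture 23/34 of the subsidy.

Producer share = 23/34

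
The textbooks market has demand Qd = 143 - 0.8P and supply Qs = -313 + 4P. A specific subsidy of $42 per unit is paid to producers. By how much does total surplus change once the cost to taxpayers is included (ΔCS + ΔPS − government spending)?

Net change in total surplus = -$588

Pre-subsidy: 143 - 0.8P = -313 + 4P gives P* = 95, Q* = 67.
With the subsidy, sellers receive Ps = Pb + 42 for each unit, where Pb is the price buyers pay.
Supply in terms of Pb becomes Qs = -313 + 4(Pb + 42) = -145 + 4Pb. Setting this equal to demand: 143 - 0.8Pb = -145 + 4Pb, so Pb = 60.
Sellers receive Ps = 60 + 42 = 102; Q' = 143 − 0.8·60 = 95.
ΔCS = ½(67 + 95)(95 − 60) = 2835; ΔPS = ½(67 + 95)(102 − 95) = 567.
Government spending = 42 × 95 = 3990.
Net change = 2835 + 567 − 3990 = -588. The loss equals the DWL triangle ½·42·28.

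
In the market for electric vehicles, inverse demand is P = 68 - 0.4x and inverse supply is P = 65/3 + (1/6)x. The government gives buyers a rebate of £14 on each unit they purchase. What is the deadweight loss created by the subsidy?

Deadweight loss = 2940/17

Pre-subsidy: 68 - 0.4x = 65/3 + (1/6)x gives x* = 1390/17 and P* = 600/17.
With the rebate, buyers effectively pay Pb = Ps − 14, where Ps is the price sellers receive.
On the curves, Pb = 68 - 0.4x and Ps = 65/3 + (1/6)x; the wedge Ps − Pb = 14 gives 65/3 + (1/6)x − (68 - 0.4x) = 14, so x' = 1810/17.
Then Pb = 68 − 0.4·(1810/17) = 432/17 and Ps = 65/3 + (1/6)·(1810/17) = 670/17.
The subsidy expands output by 1810/17 − 1390/17 = 420/17 past the efficient level; on those units the gap between marginal cost and willingness to pay runs from 0 up to 14.
DWL = ½ × 14 × 420/17 = 2940/17.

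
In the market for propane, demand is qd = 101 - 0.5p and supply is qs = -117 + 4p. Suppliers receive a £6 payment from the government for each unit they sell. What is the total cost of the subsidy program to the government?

Pre-subsidy: 101 - 0.5p = -117 + 4p gives p* = 436/9, q* = 691/9.
With the subsidy, sellers receive ps = pb + 6 for each unit, where pb is the price buyers pay.
Supply in terms of pb becomes qs = -117 + 4(pb + 6) = -93 + 4pb. Setting this equal to demand: 101 - 0.5pb = -93 + 4pb, so pb = 388/9.
Sellers receive ps = 388/9 + 6 = 442/9; q' = 101 − 0.5·(388/9) = 715/9.
Government outlay = subsidy × quantity = 6 × 715/9 = 1430/3.

Government cost = 1430/3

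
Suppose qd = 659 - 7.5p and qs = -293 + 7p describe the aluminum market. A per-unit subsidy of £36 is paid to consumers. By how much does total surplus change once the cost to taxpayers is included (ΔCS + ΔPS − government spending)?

Net change in total surplus = -68040/29

Pre-subsidy: 659 - 7.5p = -293 + 7p gives p* = 1904/29, q* = 4831/29.
With the rebate, buyers effectively pay pb = ps − 36, where ps is the price sellers receive.
Demand in terms of ps becomes qd = 659 − 7.5(ps − 36) = 929 - 7.5ps. Setting this equal to supply: 929 - 7.5ps = -293 + 7ps, so ps = 2444/29.
Buyers pay pb = 2444/29 − 36 = 1400/29; q' = -293 + 7·(2444/29) = 8611/29.
ΔCS = ½(4831/29 + 8611/29)(1904/29 − 1400/29) = 3387384/841; ΔPS = ½(4831/29 + 8611/29)(2444/29 − 1904/29) = 3629340/841.
Government spending = 36 × 8611/29 = 309996/29.
Net change = 3387384/841 + 3629340/841 − 309996/29 = -68040/29. The loss equals the DWL triangle ½·36·3780/29.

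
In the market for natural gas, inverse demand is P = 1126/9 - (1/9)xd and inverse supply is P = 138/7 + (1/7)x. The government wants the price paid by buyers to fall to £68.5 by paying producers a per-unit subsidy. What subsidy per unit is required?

Required subsidy s = £24 per unit

At a buyer price of 68.5, quantity demanded is 1126 − 9·68.5 = 509.5.
Sellers supply 509.5 only when they receive Ps = 138/7 + (1/7)·509.5 = 92.5.
s = Ps − Pb = 92.5 − 68.5 = 24.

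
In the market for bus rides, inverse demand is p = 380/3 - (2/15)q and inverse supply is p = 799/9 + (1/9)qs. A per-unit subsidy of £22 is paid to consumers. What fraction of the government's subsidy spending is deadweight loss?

DWL / government spending = 9/49

Pre-subsidy: 380/3 - (2/15)q = 799/9 + (1/9)q gives q* = 155 and p* = 106.
With the rebate, buyers effectively pay pb = ps − 22, where ps is the price sellers receive.
On the curves, pb = 380/3 - (2/15)q and ps = 799/9 + (1/9)q; the wedge ps − pb = 22 gives 799/9 + (1/9)q − (380/3 - (2/15)q) = 22, so q' = 245.
Then pb = 380/3 − (2/15)·245 = 94 and ps = 799/9 + (1/9)·245 = 116.
ΔCS = ½(155 + 245)(106 − 94) = 2400; ΔPS = ½(155 + 245)(116 − 106) = 2000.
Government spending = 22 × 245 = 5390.
DWL = ½ × 22 × (245 − 155) = 990; fraction = 990 / 5390 = 9/49.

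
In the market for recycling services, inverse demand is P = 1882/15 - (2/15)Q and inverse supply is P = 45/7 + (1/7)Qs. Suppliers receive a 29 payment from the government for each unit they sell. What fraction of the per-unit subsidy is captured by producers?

Pre-subsidy: 1882/15 - (2/15)Q = 45/7 + (1/7)Q gives Q* = 431 and P* = 68.
With the subsidy, sellers receive Ps = Pb + 29 for each unit, where Pb is the price buyers pay.
On the curves, Pb = 1882/15 - (2/15)Q and Ps = 45/7 + (1/7)Q; the wedge Ps − Pb = 29 gives 45/7 + (1/7)Q − (1882/15 - (2/15)Q) = 29, so Q' = 536.
Then Pb = 1882/15 − (2/15)·536 = 54 and Ps = 45/7 + (1/7)·536 = 83.
Buyers' price falls by P* − Pb = 68 − 54 = 14; sellers' price rises by Ps − P* = 83 − 68 = 15.
So producers capture 15/29 = 15/29 of each unit of subsidy.

Producer share = 15/29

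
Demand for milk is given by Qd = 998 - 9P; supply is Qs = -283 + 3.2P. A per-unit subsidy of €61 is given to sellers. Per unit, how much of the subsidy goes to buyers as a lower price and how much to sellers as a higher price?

Buyers gain €16 per unit; sellers gain €45 per unit

Pre-subsidy: 998 - 9P = -283 + 3.2P gives P* = 105, Q* = 53.
With the subsidy, sellers receive Ps = Pb + 61 for each unit, where Pb is the price buyers pay.
Supply in terms of Pb becomes Qs = -283 + 3.2(Pb + 61) = -87.8 + 3.2Pb. Setting this equal to demand: 998 - 9Pb = -87.8 + 3.2Pb, so Pb = 89.
Sellers receive Ps = 89 + 61 = 150; Q' = 998 − 9·89 = 197.
Buyers' price falls by P* − Pb = 105 − 89 = 16; sellers' price rises by Ps − P* = 150 − 105 = 45.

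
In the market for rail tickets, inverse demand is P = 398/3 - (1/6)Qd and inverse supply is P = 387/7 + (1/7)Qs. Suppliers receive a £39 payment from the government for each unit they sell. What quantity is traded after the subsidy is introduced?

Q' = 376

Pre-subsidy: 398/3 - (1/6)Q = 387/7 + (1/7)Q gives Q* = 250 and P* = 91.
With the subsidy, sellers receive Ps = Pb + 39 for each unit, where Pb is the price buyers pay.
On the curves, Pb = 398/3 - (1/6)Q and Ps = 387/7 + (1/7)Q; the wedge Ps − Pb = 39 gives 387/7 + (1/7)Q − (398/3 - (1/6)Q) = 39, so Q' = 376.
Then Pb = 398/3 − (1/6)·376 = 70 and Ps = 387/7 + (1/7)·376 = 109.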